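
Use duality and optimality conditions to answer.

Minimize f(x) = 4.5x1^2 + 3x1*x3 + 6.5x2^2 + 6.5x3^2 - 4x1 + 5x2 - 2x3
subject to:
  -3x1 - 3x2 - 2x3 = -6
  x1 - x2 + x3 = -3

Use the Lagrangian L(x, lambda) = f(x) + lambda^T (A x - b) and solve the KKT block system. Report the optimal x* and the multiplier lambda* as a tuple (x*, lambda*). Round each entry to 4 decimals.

Form the Lagrangian:
  L(x, lambda) = (1/2) x^T Q x + c^T x + lambda^T (A x - b)
Stationarity (grad_x L = 0): Q x + c + A^T lambda = 0.
Primal feasibility: A x = b.

This gives the KKT block system:
  [ Q   A^T ] [ x     ]   [-c ]
  [ A    0  ] [ lambda ] = [ b ]

Solving the linear system:
  x*      = (0.0608, 2.3878, -0.673)
  lambda* = (5.0951, 20.7567)
  f(x*)   = 52.9411

x* = (0.0608, 2.3878, -0.673), lambda* = (5.0951, 20.7567)


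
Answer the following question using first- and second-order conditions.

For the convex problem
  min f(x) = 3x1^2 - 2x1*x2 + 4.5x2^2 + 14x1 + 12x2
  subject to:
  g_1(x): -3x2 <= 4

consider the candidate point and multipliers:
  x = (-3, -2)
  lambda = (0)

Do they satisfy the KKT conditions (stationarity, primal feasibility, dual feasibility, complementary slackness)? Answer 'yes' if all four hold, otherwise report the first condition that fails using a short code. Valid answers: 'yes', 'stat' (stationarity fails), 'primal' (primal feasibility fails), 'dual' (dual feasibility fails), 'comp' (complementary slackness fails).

Gradient of f: grad f(x) = Q x + c = (0, 0)
Constraint values g_i(x) = a_i^T x - b_i:
  g_1((-3, -2)) = 2
Stationarity residual: grad f(x) + sum_i lambda_i a_i = (0, 0)
  -> stationarity OK
Primal feasibility (all g_i <= 0): FAILS
Dual feasibility (all lambda_i >= 0): OK
Complementary slackness (lambda_i * g_i(x) = 0 for all i): OK

Verdict: the first failing condition is primal_feasibility -> primal.

primal


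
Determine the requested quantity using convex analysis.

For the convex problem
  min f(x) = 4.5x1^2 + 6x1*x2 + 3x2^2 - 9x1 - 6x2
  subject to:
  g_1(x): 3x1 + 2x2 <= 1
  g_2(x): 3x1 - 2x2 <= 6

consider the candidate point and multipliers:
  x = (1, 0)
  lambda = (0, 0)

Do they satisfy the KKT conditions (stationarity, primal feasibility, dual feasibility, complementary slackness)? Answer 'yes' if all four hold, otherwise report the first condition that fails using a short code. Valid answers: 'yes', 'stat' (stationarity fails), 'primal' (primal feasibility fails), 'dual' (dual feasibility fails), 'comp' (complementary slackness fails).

Gradient of f: grad f(x) = Q x + c = (0, 0)
Constraint values g_i(x) = a_i^T x - b_i:
  g_1((1, 0)) = 2
  g_2((1, 0)) = -3
Stationarity residual: grad f(x) + sum_i lambda_i a_i = (0, 0)
  -> stationarity OK
Primal feasibility (all g_i <= 0): FAILS
Dual feasibility (all lambda_i >= 0): OK
Complementary slackness (lambda_i * g_i(x) = 0 for all i): OK

Verdict: the first failing condition is primal_feasibility -> primal.

primal


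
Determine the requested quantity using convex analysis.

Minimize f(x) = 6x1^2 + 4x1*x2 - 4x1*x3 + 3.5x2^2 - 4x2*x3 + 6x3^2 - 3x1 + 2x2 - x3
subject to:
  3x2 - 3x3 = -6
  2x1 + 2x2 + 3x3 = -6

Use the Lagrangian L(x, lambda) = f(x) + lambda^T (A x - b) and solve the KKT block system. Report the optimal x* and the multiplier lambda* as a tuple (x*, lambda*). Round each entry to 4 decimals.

Form the Lagrangian:
  L(x, lambda) = (1/2) x^T Q x + c^T x + lambda^T (A x - b)
Stationarity (grad_x L = 0): Q x + c + A^T lambda = 0.
Primal feasibility: A x = b.

This gives the KKT block system:
  [ Q   A^T ] [ x     ]   [-c ]
  [ A    0  ] [ lambda ] = [ b ]

Solving the linear system:
  x*      = (0.5262, -2.6105, -0.6105)
  lambda* = (2.3469, 2.343)
  f(x*)   = 10.9753

x* = (0.5262, -2.6105, -0.6105), lambda* = (2.3469, 2.343)


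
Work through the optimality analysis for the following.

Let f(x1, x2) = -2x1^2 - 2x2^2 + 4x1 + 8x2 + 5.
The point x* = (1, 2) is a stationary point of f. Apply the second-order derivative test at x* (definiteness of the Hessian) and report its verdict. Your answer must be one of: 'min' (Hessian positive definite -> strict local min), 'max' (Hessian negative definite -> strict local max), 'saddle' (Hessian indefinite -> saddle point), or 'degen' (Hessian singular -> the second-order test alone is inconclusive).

Compute the Hessian H = grad^2 f:
  H = [[-4, 0], [0, -4]]
Verify stationarity: grad f(x*) = H x* + g = (0, 0).
Eigenvalues of H: -4, -4.
Both eigenvalues < 0, so H is negative definite -> x* is a strict local max.

max


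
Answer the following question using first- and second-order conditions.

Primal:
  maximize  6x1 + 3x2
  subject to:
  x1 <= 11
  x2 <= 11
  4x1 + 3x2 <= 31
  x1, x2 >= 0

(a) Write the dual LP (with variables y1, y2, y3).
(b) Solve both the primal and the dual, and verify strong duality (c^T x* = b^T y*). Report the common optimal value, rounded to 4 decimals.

The standard primal-dual pair for 'max c^T x s.t. A x <= b, x >= 0' is:
  Dual:  min b^T y  s.t.  A^T y >= c,  y >= 0.

So the dual LP is:
  minimize  11y1 + 11y2 + 31y3
  subject to:
    y1 + 4y3 >= 6
    y2 + 3y3 >= 3
    y1, y2, y3 >= 0

Solving the primal: x* = (7.75, 0).
  primal value c^T x* = 46.5.
Solving the dual: y* = (0, 0, 1.5).
  dual value b^T y* = 46.5.
Strong duality: c^T x* = b^T y*. Confirmed.

46.5


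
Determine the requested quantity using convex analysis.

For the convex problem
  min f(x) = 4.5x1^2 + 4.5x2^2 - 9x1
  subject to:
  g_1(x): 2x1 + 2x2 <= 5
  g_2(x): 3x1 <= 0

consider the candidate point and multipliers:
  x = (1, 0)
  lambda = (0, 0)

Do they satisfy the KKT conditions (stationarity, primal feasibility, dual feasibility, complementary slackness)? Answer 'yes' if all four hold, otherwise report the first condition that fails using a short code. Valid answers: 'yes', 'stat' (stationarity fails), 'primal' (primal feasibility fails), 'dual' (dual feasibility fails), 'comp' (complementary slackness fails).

Gradient of f: grad f(x) = Q x + c = (0, 0)
Constraint values g_i(x) = a_i^T x - b_i:
  g_1((1, 0)) = -3
  g_2((1, 0)) = 3
Stationarity residual: grad f(x) + sum_i lambda_i a_i = (0, 0)
  -> stationarity OK
Primal feasibility (all g_i <= 0): FAILS
Dual feasibility (all lambda_i >= 0): OK
Complementary slackness (lambda_i * g_i(x) = 0 for all i): OK

Verdict: the first failing condition is primal_feasibility -> primal.

primal


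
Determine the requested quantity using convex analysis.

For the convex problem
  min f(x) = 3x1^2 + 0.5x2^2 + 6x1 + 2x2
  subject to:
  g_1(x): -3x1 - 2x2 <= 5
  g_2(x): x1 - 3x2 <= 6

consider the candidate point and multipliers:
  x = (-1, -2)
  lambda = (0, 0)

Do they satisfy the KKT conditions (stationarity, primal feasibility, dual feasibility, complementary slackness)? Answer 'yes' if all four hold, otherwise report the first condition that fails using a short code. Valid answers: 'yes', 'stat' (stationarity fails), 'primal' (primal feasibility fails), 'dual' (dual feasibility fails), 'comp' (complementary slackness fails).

Gradient of f: grad f(x) = Q x + c = (0, 0)
Constraint values g_i(x) = a_i^T x - b_i:
  g_1((-1, -2)) = 2
  g_2((-1, -2)) = -1
Stationarity residual: grad f(x) + sum_i lambda_i a_i = (0, 0)
  -> stationarity OK
Primal feasibility (all g_i <= 0): FAILS
Dual feasibility (all lambda_i >= 0): OK
Complementary slackness (lambda_i * g_i(x) = 0 for all i): OK

Verdict: the first failing condition is primal_feasibility -> primal.

primal


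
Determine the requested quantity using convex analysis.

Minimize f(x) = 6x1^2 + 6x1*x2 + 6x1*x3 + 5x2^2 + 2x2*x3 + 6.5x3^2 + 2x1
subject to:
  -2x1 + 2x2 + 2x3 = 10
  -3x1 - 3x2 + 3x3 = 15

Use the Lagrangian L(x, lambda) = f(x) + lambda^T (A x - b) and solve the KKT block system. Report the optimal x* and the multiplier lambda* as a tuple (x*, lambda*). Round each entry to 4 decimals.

Form the Lagrangian:
  L(x, lambda) = (1/2) x^T Q x + c^T x + lambda^T (A x - b)
Stationarity (grad_x L = 0): Q x + c + A^T lambda = 0.
Primal feasibility: A x = b.

This gives the KKT block system:
  [ Q   A^T ] [ x     ]   [-c ]
  [ A    0  ] [ lambda ] = [ b ]

Solving the linear system:
  x*      = (-2.6216, 0, 2.3784)
  lambda* = (-1.0541, -4.3604)
  f(x*)   = 35.3514

x* = (-2.6216, 0, 2.3784), lambda* = (-1.0541, -4.3604)


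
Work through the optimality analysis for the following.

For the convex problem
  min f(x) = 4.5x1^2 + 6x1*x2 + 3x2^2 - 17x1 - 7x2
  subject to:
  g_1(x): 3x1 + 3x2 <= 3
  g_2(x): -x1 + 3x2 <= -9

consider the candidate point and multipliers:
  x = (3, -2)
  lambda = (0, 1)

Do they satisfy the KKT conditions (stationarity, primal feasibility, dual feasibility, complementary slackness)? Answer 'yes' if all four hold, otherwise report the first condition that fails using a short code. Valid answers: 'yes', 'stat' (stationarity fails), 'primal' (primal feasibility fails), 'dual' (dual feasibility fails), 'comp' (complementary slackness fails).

Gradient of f: grad f(x) = Q x + c = (-2, -1)
Constraint values g_i(x) = a_i^T x - b_i:
  g_1((3, -2)) = 0
  g_2((3, -2)) = 0
Stationarity residual: grad f(x) + sum_i lambda_i a_i = (-3, 2)
  -> stationarity FAILS
Primal feasibility (all g_i <= 0): OK
Dual feasibility (all lambda_i >= 0): OK
Complementary slackness (lambda_i * g_i(x) = 0 for all i): OK

Verdict: the first failing condition is stationarity -> stat.

stat


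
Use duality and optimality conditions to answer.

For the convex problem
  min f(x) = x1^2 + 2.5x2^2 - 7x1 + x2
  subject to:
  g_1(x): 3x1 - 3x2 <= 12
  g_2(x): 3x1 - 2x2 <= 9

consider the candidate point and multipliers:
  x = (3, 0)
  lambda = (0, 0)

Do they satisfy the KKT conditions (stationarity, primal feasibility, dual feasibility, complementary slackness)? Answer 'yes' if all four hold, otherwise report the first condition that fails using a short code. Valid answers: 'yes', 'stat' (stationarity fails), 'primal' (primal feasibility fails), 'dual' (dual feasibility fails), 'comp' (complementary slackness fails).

Gradient of f: grad f(x) = Q x + c = (-1, 1)
Constraint values g_i(x) = a_i^T x - b_i:
  g_1((3, 0)) = -3
  g_2((3, 0)) = 0
Stationarity residual: grad f(x) + sum_i lambda_i a_i = (-1, 1)
  -> stationarity FAILS
Primal feasibility (all g_i <= 0): OK
Dual feasibility (all lambda_i >= 0): OK
Complementary slackness (lambda_i * g_i(x) = 0 for all i): OK

Verdict: the first failing condition is stationarity -> stat.

stat


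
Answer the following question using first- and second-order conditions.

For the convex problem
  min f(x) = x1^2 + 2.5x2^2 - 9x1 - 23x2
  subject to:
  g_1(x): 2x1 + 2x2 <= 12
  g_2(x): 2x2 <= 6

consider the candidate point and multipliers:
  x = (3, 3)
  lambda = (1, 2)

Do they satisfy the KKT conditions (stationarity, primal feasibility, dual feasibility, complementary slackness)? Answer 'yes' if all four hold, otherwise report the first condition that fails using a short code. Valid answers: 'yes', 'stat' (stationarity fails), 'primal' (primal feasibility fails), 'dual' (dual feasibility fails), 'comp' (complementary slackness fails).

Gradient of f: grad f(x) = Q x + c = (-3, -8)
Constraint values g_i(x) = a_i^T x - b_i:
  g_1((3, 3)) = 0
  g_2((3, 3)) = 0
Stationarity residual: grad f(x) + sum_i lambda_i a_i = (-1, -2)
  -> stationarity FAILS
Primal feasibility (all g_i <= 0): OK
Dual feasibility (all lambda_i >= 0): OK
Complementary slackness (lambda_i * g_i(x) = 0 for all i): OK

Verdict: the first failing condition is stationarity -> stat.

stat


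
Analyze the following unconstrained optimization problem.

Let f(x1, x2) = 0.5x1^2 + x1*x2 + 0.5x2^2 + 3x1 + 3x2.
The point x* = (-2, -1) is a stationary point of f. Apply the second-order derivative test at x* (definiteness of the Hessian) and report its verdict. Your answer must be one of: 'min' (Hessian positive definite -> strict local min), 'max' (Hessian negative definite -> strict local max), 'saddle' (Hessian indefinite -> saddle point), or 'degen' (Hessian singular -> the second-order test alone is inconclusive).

Compute the Hessian H = grad^2 f:
  H = [[1, 1], [1, 1]]
Verify stationarity: grad f(x*) = H x* + g = (0, 0).
Eigenvalues of H: 0, 2.
H has a zero eigenvalue (singular; positive semidefinite but not definite), so H is neither positive definite, negative definite, nor indefinite. The second-order test alone is inconclusive -> degen.
(Indeed, f is constant along the null direction of H through x*, so x* is not a strict local extremum.)

degen


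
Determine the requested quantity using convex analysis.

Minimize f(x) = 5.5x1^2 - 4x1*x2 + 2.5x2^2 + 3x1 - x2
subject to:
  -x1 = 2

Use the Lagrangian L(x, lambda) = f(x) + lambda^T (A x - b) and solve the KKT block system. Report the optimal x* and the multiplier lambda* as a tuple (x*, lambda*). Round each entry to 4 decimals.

Form the Lagrangian:
  L(x, lambda) = (1/2) x^T Q x + c^T x + lambda^T (A x - b)
Stationarity (grad_x L = 0): Q x + c + A^T lambda = 0.
Primal feasibility: A x = b.

This gives the KKT block system:
  [ Q   A^T ] [ x     ]   [-c ]
  [ A    0  ] [ lambda ] = [ b ]

Solving the linear system:
  x*      = (-2, -1.4)
  lambda* = (-13.4)
  f(x*)   = 11.1

x* = (-2, -1.4), lambda* = (-13.4)


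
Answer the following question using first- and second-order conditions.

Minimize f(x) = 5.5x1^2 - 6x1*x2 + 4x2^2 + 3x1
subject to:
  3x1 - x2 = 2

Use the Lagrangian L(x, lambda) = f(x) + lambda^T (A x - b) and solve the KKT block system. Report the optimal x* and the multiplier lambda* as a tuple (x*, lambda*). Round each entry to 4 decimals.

Form the Lagrangian:
  L(x, lambda) = (1/2) x^T Q x + c^T x + lambda^T (A x - b)
Stationarity (grad_x L = 0): Q x + c + A^T lambda = 0.
Primal feasibility: A x = b.

This gives the KKT block system:
  [ Q   A^T ] [ x     ]   [-c ]
  [ A    0  ] [ lambda ] = [ b ]

Solving the linear system:
  x*      = (0.7021, 0.1064)
  lambda* = (-3.3617)
  f(x*)   = 4.4149

x* = (0.7021, 0.1064), lambda* = (-3.3617)


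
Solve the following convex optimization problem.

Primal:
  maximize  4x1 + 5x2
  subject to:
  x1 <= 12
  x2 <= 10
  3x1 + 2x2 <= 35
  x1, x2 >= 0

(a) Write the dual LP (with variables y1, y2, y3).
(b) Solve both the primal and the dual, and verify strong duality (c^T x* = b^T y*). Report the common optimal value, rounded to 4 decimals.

The standard primal-dual pair for 'max c^T x s.t. A x <= b, x >= 0' is:
  Dual:  min b^T y  s.t.  A^T y >= c,  y >= 0.

So the dual LP is:
  minimize  12y1 + 10y2 + 35y3
  subject to:
    y1 + 3y3 >= 4
    y2 + 2y3 >= 5
    y1, y2, y3 >= 0

Solving the primal: x* = (5, 10).
  primal value c^T x* = 70.
Solving the dual: y* = (0, 2.3333, 1.3333).
  dual value b^T y* = 70.
Strong duality: c^T x* = b^T y*. Confirmed.

70


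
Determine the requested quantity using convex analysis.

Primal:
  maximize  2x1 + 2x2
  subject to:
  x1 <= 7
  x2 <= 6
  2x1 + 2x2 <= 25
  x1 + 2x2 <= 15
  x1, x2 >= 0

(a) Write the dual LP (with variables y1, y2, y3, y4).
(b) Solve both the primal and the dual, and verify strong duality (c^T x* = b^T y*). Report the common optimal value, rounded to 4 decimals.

The standard primal-dual pair for 'max c^T x s.t. A x <= b, x >= 0' is:
  Dual:  min b^T y  s.t.  A^T y >= c,  y >= 0.

So the dual LP is:
  minimize  7y1 + 6y2 + 25y3 + 15y4
  subject to:
    y1 + 2y3 + y4 >= 2
    y2 + 2y3 + 2y4 >= 2
    y1, y2, y3, y4 >= 0

Solving the primal: x* = (7, 4).
  primal value c^T x* = 22.
Solving the dual: y* = (1, 0, 0, 1).
  dual value b^T y* = 22.
Strong duality: c^T x* = b^T y*. Confirmed.

22


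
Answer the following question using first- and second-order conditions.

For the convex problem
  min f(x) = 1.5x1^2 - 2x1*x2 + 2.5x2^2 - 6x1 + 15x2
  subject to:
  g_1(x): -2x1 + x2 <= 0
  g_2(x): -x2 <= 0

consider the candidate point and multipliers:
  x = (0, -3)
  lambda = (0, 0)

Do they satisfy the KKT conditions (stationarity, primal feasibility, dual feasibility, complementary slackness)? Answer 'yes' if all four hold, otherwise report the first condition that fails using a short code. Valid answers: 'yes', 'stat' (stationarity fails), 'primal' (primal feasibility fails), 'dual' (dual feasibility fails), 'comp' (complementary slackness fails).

Gradient of f: grad f(x) = Q x + c = (0, 0)
Constraint values g_i(x) = a_i^T x - b_i:
  g_1((0, -3)) = -3
  g_2((0, -3)) = 3
Stationarity residual: grad f(x) + sum_i lambda_i a_i = (0, 0)
  -> stationarity OK
Primal feasibility (all g_i <= 0): FAILS
Dual feasibility (all lambda_i >= 0): OK
Complementary slackness (lambda_i * g_i(x) = 0 for all i): OK

Verdict: the first failing condition is primal_feasibility -> primal.

primal


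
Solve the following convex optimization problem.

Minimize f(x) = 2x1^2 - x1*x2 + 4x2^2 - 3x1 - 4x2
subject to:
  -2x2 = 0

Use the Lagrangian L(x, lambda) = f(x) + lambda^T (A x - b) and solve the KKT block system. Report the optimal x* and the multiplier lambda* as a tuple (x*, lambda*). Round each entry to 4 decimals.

Form the Lagrangian:
  L(x, lambda) = (1/2) x^T Q x + c^T x + lambda^T (A x - b)
Stationarity (grad_x L = 0): Q x + c + A^T lambda = 0.
Primal feasibility: A x = b.

This gives the KKT block system:
  [ Q   A^T ] [ x     ]   [-c ]
  [ A    0  ] [ lambda ] = [ b ]

Solving the linear system:
  x*      = (0.75, 0)
  lambda* = (-2.375)
  f(x*)   = -1.125

x* = (0.75, 0), lambda* = (-2.375)


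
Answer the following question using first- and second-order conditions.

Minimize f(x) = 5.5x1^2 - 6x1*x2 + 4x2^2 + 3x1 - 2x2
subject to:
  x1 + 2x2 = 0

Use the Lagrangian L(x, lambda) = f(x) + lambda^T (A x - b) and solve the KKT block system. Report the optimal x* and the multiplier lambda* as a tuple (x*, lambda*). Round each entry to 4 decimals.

Form the Lagrangian:
  L(x, lambda) = (1/2) x^T Q x + c^T x + lambda^T (A x - b)
Stationarity (grad_x L = 0): Q x + c + A^T lambda = 0.
Primal feasibility: A x = b.

This gives the KKT block system:
  [ Q   A^T ] [ x     ]   [-c ]
  [ A    0  ] [ lambda ] = [ b ]

Solving the linear system:
  x*      = (-0.2105, 0.1053)
  lambda* = (-0.0526)
  f(x*)   = -0.4211

x* = (-0.2105, 0.1053), lambda* = (-0.0526)


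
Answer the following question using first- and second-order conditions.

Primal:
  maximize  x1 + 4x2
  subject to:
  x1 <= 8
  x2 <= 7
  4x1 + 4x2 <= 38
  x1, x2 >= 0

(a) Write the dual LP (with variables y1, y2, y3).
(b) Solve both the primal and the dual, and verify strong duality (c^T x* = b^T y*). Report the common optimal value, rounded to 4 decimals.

The standard primal-dual pair for 'max c^T x s.t. A x <= b, x >= 0' is:
  Dual:  min b^T y  s.t.  A^T y >= c,  y >= 0.

So the dual LP is:
  minimize  8y1 + 7y2 + 38y3
  subject to:
    y1 + 4y3 >= 1
    y2 + 4y3 >= 4
    y1, y2, y3 >= 0

Solving the primal: x* = (2.5, 7).
  primal value c^T x* = 30.5.
Solving the dual: y* = (0, 3, 0.25).
  dual value b^T y* = 30.5.
Strong duality: c^T x* = b^T y*. Confirmed.

30.5


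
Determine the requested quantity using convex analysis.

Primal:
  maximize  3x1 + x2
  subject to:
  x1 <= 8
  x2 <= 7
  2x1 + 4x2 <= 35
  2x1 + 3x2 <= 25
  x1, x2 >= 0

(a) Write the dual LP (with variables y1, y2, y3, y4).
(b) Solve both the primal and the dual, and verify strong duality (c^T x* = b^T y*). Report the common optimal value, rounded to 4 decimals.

The standard primal-dual pair for 'max c^T x s.t. A x <= b, x >= 0' is:
  Dual:  min b^T y  s.t.  A^T y >= c,  y >= 0.

So the dual LP is:
  minimize  8y1 + 7y2 + 35y3 + 25y4
  subject to:
    y1 + 2y3 + 2y4 >= 3
    y2 + 4y3 + 3y4 >= 1
    y1, y2, y3, y4 >= 0

Solving the primal: x* = (8, 3).
  primal value c^T x* = 27.
Solving the dual: y* = (2.3333, 0, 0, 0.3333).
  dual value b^T y* = 27.
Strong duality: c^T x* = b^T y*. Confirmed.

27


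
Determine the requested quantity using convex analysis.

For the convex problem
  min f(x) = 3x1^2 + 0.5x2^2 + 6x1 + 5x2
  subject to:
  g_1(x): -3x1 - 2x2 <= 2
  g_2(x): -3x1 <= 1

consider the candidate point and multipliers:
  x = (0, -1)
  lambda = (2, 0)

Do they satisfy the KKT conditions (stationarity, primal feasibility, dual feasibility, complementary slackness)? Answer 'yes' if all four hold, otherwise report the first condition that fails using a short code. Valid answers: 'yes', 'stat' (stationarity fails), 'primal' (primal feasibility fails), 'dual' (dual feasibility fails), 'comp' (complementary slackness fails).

Gradient of f: grad f(x) = Q x + c = (6, 4)
Constraint values g_i(x) = a_i^T x - b_i:
  g_1((0, -1)) = 0
  g_2((0, -1)) = -1
Stationarity residual: grad f(x) + sum_i lambda_i a_i = (0, 0)
  -> stationarity OK
Primal feasibility (all g_i <= 0): OK
Dual feasibility (all lambda_i >= 0): OK
Complementary slackness (lambda_i * g_i(x) = 0 for all i): OK

Verdict: yes, KKT holds.

yes


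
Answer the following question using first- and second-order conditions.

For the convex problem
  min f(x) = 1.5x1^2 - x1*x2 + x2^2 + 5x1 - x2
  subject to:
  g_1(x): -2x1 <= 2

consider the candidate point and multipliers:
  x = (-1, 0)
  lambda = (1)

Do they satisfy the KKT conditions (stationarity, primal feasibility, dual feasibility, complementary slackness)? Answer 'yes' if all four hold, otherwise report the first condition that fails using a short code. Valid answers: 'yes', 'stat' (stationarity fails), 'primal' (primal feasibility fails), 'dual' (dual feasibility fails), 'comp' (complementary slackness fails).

Gradient of f: grad f(x) = Q x + c = (2, 0)
Constraint values g_i(x) = a_i^T x - b_i:
  g_1((-1, 0)) = 0
Stationarity residual: grad f(x) + sum_i lambda_i a_i = (0, 0)
  -> stationarity OK
Primal feasibility (all g_i <= 0): OK
Dual feasibility (all lambda_i >= 0): OK
Complementary slackness (lambda_i * g_i(x) = 0 for all i): OK

Verdict: yes, KKT holds.

yes


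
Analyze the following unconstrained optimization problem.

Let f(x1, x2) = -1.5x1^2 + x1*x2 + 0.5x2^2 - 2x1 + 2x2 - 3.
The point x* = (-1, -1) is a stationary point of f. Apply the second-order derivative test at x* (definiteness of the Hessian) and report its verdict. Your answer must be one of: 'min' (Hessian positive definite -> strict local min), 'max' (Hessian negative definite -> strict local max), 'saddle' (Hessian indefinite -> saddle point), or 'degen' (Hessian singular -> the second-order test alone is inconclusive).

Compute the Hessian H = grad^2 f:
  H = [[-3, 1], [1, 1]]
Verify stationarity: grad f(x*) = H x* + g = (0, 0).
Eigenvalues of H: -3.2361, 1.2361.
Eigenvalues have mixed signs, so H is indefinite -> x* is a saddle point.

saddle


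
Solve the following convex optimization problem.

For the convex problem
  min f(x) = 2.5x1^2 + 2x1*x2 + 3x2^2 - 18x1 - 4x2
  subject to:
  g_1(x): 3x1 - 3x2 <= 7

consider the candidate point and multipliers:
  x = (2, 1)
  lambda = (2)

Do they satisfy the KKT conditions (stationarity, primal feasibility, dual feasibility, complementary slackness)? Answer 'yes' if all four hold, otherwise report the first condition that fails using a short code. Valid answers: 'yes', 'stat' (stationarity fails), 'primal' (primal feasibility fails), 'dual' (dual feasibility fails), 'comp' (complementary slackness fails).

Gradient of f: grad f(x) = Q x + c = (-6, 6)
Constraint values g_i(x) = a_i^T x - b_i:
  g_1((2, 1)) = -4
Stationarity residual: grad f(x) + sum_i lambda_i a_i = (0, 0)
  -> stationarity OK
Primal feasibility (all g_i <= 0): OK
Dual feasibility (all lambda_i >= 0): OK
Complementary slackness (lambda_i * g_i(x) = 0 for all i): FAILS

Verdict: the first failing condition is complementary_slackness -> comp.

comp


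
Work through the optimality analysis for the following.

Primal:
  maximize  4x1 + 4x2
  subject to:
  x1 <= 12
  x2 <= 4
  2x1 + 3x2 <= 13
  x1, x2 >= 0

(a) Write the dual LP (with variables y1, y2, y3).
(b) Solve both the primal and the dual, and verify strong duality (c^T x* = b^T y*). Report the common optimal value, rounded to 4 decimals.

The standard primal-dual pair for 'max c^T x s.t. A x <= b, x >= 0' is:
  Dual:  min b^T y  s.t.  A^T y >= c,  y >= 0.

So the dual LP is:
  minimize  12y1 + 4y2 + 13y3
  subject to:
    y1 + 2y3 >= 4
    y2 + 3y3 >= 4
    y1, y2, y3 >= 0

Solving the primal: x* = (6.5, 0).
  primal value c^T x* = 26.
Solving the dual: y* = (0, 0, 2).
  dual value b^T y* = 26.
Strong duality: c^T x* = b^T y*. Confirmed.

26


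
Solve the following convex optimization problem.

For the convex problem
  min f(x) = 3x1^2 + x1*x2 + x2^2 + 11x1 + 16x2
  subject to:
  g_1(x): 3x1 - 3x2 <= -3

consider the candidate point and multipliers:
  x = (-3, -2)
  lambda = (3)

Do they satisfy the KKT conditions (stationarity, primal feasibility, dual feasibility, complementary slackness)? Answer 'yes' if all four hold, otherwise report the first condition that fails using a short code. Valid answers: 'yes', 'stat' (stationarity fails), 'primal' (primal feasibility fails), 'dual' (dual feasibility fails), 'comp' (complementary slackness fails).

Gradient of f: grad f(x) = Q x + c = (-9, 9)
Constraint values g_i(x) = a_i^T x - b_i:
  g_1((-3, -2)) = 0
Stationarity residual: grad f(x) + sum_i lambda_i a_i = (0, 0)
  -> stationarity OK
Primal feasibility (all g_i <= 0): OK
Dual feasibility (all lambda_i >= 0): OK
Complementary slackness (lambda_i * g_i(x) = 0 for all i): OK

Verdict: yes, KKT holds.

yes


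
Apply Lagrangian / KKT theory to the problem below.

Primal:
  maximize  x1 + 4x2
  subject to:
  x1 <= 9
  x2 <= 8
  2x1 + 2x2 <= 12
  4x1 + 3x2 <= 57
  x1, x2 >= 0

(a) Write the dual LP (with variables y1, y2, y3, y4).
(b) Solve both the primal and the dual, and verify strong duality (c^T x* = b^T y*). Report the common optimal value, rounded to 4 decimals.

The standard primal-dual pair for 'max c^T x s.t. A x <= b, x >= 0' is:
  Dual:  min b^T y  s.t.  A^T y >= c,  y >= 0.

So the dual LP is:
  minimize  9y1 + 8y2 + 12y3 + 57y4
  subject to:
    y1 + 2y3 + 4y4 >= 1
    y2 + 2y3 + 3y4 >= 4
    y1, y2, y3, y4 >= 0

Solving the primal: x* = (0, 6).
  primal value c^T x* = 24.
Solving the dual: y* = (0, 0, 2, 0).
  dual value b^T y* = 24.
Strong duality: c^T x* = b^T y*. Confirmed.

24


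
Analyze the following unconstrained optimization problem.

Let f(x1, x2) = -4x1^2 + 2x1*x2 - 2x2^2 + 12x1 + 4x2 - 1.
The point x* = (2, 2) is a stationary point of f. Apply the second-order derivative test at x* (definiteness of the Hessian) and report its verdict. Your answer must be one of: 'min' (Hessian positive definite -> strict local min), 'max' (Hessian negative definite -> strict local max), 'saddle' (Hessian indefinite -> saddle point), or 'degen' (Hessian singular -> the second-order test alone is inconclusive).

Compute the Hessian H = grad^2 f:
  H = [[-8, 2], [2, -4]]
Verify stationarity: grad f(x*) = H x* + g = (0, 0).
Eigenvalues of H: -8.8284, -3.1716.
Both eigenvalues < 0, so H is negative definite -> x* is a strict local max.

max


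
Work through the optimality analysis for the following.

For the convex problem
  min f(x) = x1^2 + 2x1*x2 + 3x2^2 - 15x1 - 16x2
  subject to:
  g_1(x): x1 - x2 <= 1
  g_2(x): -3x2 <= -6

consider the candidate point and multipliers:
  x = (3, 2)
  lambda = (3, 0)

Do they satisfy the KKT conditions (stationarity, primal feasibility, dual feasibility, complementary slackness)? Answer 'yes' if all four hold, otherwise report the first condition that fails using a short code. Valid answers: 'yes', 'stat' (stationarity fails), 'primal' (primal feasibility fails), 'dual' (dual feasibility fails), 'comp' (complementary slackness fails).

Gradient of f: grad f(x) = Q x + c = (-5, 2)
Constraint values g_i(x) = a_i^T x - b_i:
  g_1((3, 2)) = 0
  g_2((3, 2)) = 0
Stationarity residual: grad f(x) + sum_i lambda_i a_i = (-2, -1)
  -> stationarity FAILS
Primal feasibility (all g_i <= 0): OK
Dual feasibility (all lambda_i >= 0): OK
Complementary slackness (lambda_i * g_i(x) = 0 for all i): OK

Verdict: the first failing condition is stationarity -> stat.

stat


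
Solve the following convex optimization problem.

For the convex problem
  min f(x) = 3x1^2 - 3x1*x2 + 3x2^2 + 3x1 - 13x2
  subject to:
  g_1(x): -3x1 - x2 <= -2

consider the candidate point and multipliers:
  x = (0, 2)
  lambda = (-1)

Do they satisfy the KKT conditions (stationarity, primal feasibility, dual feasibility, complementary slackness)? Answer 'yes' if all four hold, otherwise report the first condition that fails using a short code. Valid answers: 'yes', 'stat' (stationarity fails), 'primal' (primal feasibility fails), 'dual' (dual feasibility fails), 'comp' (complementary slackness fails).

Gradient of f: grad f(x) = Q x + c = (-3, -1)
Constraint values g_i(x) = a_i^T x - b_i:
  g_1((0, 2)) = 0
Stationarity residual: grad f(x) + sum_i lambda_i a_i = (0, 0)
  -> stationarity OK
Primal feasibility (all g_i <= 0): OK
Dual feasibility (all lambda_i >= 0): FAILS
Complementary slackness (lambda_i * g_i(x) = 0 for all i): OK

Verdict: the first failing condition is dual_feasibility -> dual.

dual


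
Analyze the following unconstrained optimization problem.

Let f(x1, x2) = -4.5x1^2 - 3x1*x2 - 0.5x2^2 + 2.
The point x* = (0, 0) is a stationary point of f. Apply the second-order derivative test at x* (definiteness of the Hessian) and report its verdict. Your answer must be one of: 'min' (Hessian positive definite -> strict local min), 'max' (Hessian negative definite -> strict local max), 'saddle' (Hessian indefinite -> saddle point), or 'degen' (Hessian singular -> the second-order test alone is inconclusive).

Compute the Hessian H = grad^2 f:
  H = [[-9, -3], [-3, -1]]
Verify stationarity: grad f(x*) = H x* + g = (0, 0).
Eigenvalues of H: -10, 0.
H has a zero eigenvalue (singular; negative semidefinite but not definite), so H is neither positive definite, negative definite, nor indefinite. The second-order test alone is inconclusive -> degen.
(Indeed, f is constant along the null direction of H through x*, so x* is not a strict local extremum.)

degen


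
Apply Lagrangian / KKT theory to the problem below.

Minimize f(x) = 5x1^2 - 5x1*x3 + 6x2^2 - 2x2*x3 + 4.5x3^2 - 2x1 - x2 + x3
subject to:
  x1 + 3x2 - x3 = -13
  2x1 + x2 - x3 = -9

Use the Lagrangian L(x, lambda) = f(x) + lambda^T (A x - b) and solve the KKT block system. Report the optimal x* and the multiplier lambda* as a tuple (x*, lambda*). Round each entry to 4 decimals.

Form the Lagrangian:
  L(x, lambda) = (1/2) x^T Q x + c^T x + lambda^T (A x - b)
Stationarity (grad_x L = 0): Q x + c + A^T lambda = 0.
Primal feasibility: A x = b.

This gives the KKT block system:
  [ Q   A^T ] [ x     ]   [-c ]
  [ A    0  ] [ lambda ] = [ b ]

Solving the linear system:
  x*      = (-2.8917, -3.4459, -0.2293)
  lambda* = (10.8025, 9.4841)
  f(x*)   = 117.3949

x* = (-2.8917, -3.4459, -0.2293), lambda* = (10.8025, 9.4841)


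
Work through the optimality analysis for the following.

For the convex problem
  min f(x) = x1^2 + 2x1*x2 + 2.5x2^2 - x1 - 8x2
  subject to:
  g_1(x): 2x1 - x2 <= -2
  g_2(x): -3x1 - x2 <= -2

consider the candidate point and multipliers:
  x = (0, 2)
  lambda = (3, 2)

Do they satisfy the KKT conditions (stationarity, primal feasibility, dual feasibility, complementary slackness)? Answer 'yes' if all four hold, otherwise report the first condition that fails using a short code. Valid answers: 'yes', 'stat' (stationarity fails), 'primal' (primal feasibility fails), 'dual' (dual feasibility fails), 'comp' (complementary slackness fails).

Gradient of f: grad f(x) = Q x + c = (3, 2)
Constraint values g_i(x) = a_i^T x - b_i:
  g_1((0, 2)) = 0
  g_2((0, 2)) = 0
Stationarity residual: grad f(x) + sum_i lambda_i a_i = (3, -3)
  -> stationarity FAILS
Primal feasibility (all g_i <= 0): OK
Dual feasibility (all lambda_i >= 0): OK
Complementary slackness (lambda_i * g_i(x) = 0 for all i): OK

Verdict: the first failing condition is stationarity -> stat.

stat


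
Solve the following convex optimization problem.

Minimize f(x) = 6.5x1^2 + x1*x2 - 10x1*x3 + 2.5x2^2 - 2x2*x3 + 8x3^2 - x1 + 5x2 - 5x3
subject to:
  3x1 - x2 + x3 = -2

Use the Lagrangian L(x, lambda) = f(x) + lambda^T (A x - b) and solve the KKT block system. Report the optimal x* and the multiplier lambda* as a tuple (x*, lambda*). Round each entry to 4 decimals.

Form the Lagrangian:
  L(x, lambda) = (1/2) x^T Q x + c^T x + lambda^T (A x - b)
Stationarity (grad_x L = 0): Q x + c + A^T lambda = 0.
Primal feasibility: A x = b.

This gives the KKT block system:
  [ Q   A^T ] [ x     ]   [-c ]
  [ A    0  ] [ lambda ] = [ b ]

Solving the linear system:
  x*      = (-0.7187, -0.5092, -0.3529)
  lambda* = (2.4412)
  f(x*)   = 2.4099

x* = (-0.7187, -0.5092, -0.3529), lambda* = (2.4412)


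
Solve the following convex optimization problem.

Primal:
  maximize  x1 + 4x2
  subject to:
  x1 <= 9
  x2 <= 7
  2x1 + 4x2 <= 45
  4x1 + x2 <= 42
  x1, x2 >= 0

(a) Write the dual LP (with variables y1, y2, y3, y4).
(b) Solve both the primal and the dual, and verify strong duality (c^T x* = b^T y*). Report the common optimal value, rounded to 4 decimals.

The standard primal-dual pair for 'max c^T x s.t. A x <= b, x >= 0' is:
  Dual:  min b^T y  s.t.  A^T y >= c,  y >= 0.

So the dual LP is:
  minimize  9y1 + 7y2 + 45y3 + 42y4
  subject to:
    y1 + 2y3 + 4y4 >= 1
    y2 + 4y3 + y4 >= 4
    y1, y2, y3, y4 >= 0

Solving the primal: x* = (8.5, 7).
  primal value c^T x* = 36.5.
Solving the dual: y* = (0, 2, 0.5, 0).
  dual value b^T y* = 36.5.
Strong duality: c^T x* = b^T y*. Confirmed.

36.5


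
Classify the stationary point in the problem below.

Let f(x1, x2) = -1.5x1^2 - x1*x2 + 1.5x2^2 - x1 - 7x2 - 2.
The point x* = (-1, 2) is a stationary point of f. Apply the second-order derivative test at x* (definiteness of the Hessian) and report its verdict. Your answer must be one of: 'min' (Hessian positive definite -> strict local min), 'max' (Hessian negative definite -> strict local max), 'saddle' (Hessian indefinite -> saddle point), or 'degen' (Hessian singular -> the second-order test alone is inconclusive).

Compute the Hessian H = grad^2 f:
  H = [[-3, -1], [-1, 3]]
Verify stationarity: grad f(x*) = H x* + g = (0, 0).
Eigenvalues of H: -3.1623, 3.1623.
Eigenvalues have mixed signs, so H is indefinite -> x* is a saddle point.

saddle


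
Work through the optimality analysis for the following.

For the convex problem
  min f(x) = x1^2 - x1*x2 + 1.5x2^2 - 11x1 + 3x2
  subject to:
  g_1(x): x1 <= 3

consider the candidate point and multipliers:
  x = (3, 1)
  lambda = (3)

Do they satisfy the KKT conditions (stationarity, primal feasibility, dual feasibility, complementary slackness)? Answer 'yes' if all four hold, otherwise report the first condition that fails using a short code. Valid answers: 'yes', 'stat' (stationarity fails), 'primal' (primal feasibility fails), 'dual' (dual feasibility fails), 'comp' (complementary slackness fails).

Gradient of f: grad f(x) = Q x + c = (-6, 3)
Constraint values g_i(x) = a_i^T x - b_i:
  g_1((3, 1)) = 0
Stationarity residual: grad f(x) + sum_i lambda_i a_i = (-3, 3)
  -> stationarity FAILS
Primal feasibility (all g_i <= 0): OK
Dual feasibility (all lambda_i >= 0): OK
Complementary slackness (lambda_i * g_i(x) = 0 for all i): OK

Verdict: the first failing condition is stationarity -> stat.

stat


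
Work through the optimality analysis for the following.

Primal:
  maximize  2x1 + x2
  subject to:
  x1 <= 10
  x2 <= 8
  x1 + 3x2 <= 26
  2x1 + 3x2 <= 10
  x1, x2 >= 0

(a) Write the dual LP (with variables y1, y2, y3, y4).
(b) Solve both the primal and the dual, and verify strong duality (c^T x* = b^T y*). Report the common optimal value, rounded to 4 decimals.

The standard primal-dual pair for 'max c^T x s.t. A x <= b, x >= 0' is:
  Dual:  min b^T y  s.t.  A^T y >= c,  y >= 0.

So the dual LP is:
  minimize  10y1 + 8y2 + 26y3 + 10y4
  subject to:
    y1 + y3 + 2y4 >= 2
    y2 + 3y3 + 3y4 >= 1
    y1, y2, y3, y4 >= 0

Solving the primal: x* = (5, 0).
  primal value c^T x* = 10.
Solving the dual: y* = (0, 0, 0, 1).
  dual value b^T y* = 10.
Strong duality: c^T x* = b^T y*. Confirmed.

10


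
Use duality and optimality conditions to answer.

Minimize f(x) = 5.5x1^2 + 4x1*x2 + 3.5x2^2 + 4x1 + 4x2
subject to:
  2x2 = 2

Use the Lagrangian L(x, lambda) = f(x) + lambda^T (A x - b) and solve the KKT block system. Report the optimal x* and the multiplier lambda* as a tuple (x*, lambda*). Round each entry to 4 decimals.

Form the Lagrangian:
  L(x, lambda) = (1/2) x^T Q x + c^T x + lambda^T (A x - b)
Stationarity (grad_x L = 0): Q x + c + A^T lambda = 0.
Primal feasibility: A x = b.

This gives the KKT block system:
  [ Q   A^T ] [ x     ]   [-c ]
  [ A    0  ] [ lambda ] = [ b ]

Solving the linear system:
  x*      = (-0.7273, 1)
  lambda* = (-4.0455)
  f(x*)   = 4.5909

x* = (-0.7273, 1), lambda* = (-4.0455)


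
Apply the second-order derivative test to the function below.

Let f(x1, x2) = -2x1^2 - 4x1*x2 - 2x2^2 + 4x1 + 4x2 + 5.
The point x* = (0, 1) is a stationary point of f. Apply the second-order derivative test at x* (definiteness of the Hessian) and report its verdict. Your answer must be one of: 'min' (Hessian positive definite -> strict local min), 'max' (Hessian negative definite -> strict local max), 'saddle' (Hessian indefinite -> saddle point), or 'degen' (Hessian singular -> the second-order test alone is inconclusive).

Compute the Hessian H = grad^2 f:
  H = [[-4, -4], [-4, -4]]
Verify stationarity: grad f(x*) = H x* + g = (0, 0).
Eigenvalues of H: -8, 0.
H has a zero eigenvalue (singular; negative semidefinite but not definite), so H is neither positive definite, negative definite, nor indefinite. The second-order test alone is inconclusive -> degen.
(Indeed, f is constant along the null direction of H through x*, so x* is not a strict local extremum.)

degen


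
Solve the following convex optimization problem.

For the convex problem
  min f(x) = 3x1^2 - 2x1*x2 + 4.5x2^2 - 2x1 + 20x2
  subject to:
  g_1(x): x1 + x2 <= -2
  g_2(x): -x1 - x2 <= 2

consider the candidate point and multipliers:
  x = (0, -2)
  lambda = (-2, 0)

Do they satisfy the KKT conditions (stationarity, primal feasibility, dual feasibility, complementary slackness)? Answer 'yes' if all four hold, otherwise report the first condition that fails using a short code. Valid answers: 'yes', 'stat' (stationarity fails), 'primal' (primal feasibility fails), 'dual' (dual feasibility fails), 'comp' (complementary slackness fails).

Gradient of f: grad f(x) = Q x + c = (2, 2)
Constraint values g_i(x) = a_i^T x - b_i:
  g_1((0, -2)) = 0
  g_2((0, -2)) = 0
Stationarity residual: grad f(x) + sum_i lambda_i a_i = (0, 0)
  -> stationarity OK
Primal feasibility (all g_i <= 0): OK
Dual feasibility (all lambda_i >= 0): FAILS
Complementary slackness (lambda_i * g_i(x) = 0 for all i): OK

Verdict: the first failing condition is dual_feasibility -> dual.

dual


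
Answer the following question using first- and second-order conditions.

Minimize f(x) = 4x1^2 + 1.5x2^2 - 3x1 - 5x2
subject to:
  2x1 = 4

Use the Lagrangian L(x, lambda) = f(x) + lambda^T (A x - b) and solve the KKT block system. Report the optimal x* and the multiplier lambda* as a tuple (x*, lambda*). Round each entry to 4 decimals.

Form the Lagrangian:
  L(x, lambda) = (1/2) x^T Q x + c^T x + lambda^T (A x - b)
Stationarity (grad_x L = 0): Q x + c + A^T lambda = 0.
Primal feasibility: A x = b.

This gives the KKT block system:
  [ Q   A^T ] [ x     ]   [-c ]
  [ A    0  ] [ lambda ] = [ b ]

Solving the linear system:
  x*      = (2, 1.6667)
  lambda* = (-6.5)
  f(x*)   = 5.8333

x* = (2, 1.6667), lambda* = (-6.5)


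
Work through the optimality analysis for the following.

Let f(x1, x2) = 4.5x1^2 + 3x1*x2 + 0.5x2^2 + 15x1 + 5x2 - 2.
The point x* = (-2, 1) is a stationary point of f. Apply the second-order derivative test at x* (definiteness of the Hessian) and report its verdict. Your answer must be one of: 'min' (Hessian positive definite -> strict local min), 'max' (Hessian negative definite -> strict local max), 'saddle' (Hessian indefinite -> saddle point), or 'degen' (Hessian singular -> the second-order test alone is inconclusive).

Compute the Hessian H = grad^2 f:
  H = [[9, 3], [3, 1]]
Verify stationarity: grad f(x*) = H x* + g = (0, 0).
Eigenvalues of H: 0, 10.
H has a zero eigenvalue (singular; positive semidefinite but not definite), so H is neither positive definite, negative definite, nor indefinite. The second-order test alone is inconclusive -> degen.
(Indeed, f is constant along the null direction of H through x*, so x* is not a strict local extremum.)

degen
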